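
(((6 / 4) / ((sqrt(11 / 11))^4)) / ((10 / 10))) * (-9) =-27 / 2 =-13.50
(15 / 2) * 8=60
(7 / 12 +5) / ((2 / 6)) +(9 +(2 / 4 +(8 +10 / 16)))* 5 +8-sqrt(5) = 113.14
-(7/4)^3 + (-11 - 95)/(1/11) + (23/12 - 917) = -400597/192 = -2086.44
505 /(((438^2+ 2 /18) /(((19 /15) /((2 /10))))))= 28785 /1726597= 0.02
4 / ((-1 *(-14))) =2 / 7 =0.29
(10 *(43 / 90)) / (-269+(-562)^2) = 43 / 2840175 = 0.00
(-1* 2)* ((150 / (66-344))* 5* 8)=6000 / 139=43.17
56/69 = 0.81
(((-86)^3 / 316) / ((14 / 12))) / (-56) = 238521 / 7742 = 30.81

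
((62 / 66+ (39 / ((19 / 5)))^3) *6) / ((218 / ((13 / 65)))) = 244903504 / 41119705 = 5.96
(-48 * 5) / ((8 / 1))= -30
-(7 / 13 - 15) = 188 / 13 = 14.46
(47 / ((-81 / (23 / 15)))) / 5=-0.18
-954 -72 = -1026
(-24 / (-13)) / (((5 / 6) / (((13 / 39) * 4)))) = 192 / 65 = 2.95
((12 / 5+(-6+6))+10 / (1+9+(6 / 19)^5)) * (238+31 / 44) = 2211039790713 / 2724564260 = 811.52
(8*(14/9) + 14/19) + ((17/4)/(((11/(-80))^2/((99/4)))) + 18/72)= 41961857/7524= 5577.07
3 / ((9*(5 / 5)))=0.33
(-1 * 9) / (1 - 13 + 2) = 9 / 10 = 0.90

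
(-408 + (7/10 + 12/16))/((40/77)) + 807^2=520373113/800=650466.39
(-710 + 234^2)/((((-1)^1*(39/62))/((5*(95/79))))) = -1591654700/3081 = -516603.28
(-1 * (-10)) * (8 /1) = 80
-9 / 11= -0.82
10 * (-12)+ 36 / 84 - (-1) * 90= -207 / 7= -29.57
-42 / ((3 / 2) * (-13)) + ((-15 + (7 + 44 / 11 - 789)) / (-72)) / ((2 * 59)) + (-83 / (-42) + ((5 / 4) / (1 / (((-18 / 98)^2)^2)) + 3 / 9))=2902210741225 / 636710740848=4.56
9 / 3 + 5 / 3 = 14 / 3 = 4.67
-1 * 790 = -790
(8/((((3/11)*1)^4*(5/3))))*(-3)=-117128/45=-2602.84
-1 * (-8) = 8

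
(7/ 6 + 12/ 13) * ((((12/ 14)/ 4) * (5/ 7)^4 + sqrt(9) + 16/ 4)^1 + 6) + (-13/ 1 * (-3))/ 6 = 88575989/ 2621892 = 33.78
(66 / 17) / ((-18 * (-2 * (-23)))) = -11 / 2346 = -0.00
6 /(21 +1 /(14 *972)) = 81648 /285769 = 0.29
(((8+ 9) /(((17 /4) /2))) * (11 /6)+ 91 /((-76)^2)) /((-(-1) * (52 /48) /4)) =254417 /4693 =54.21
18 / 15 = 6 / 5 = 1.20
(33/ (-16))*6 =-99/ 8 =-12.38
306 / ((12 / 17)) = 867 / 2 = 433.50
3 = 3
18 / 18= 1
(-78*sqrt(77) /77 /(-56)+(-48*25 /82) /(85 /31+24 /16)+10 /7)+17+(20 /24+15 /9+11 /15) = 39*sqrt(77) /2156+41239867 /2264430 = 18.37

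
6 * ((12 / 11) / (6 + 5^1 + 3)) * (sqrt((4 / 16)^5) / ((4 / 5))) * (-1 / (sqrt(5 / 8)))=-9 * sqrt(10) / 1232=-0.02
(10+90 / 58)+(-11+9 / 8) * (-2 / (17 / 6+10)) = 58463 / 4466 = 13.09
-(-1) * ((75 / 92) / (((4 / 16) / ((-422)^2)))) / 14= 6678150 / 161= 41479.19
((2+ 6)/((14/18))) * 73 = 750.86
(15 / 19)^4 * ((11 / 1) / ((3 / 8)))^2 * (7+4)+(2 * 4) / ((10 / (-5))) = 478638716 / 130321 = 3672.77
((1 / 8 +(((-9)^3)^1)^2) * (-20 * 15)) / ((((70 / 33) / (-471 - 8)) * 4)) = 1008058783545 / 112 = 9000524853.08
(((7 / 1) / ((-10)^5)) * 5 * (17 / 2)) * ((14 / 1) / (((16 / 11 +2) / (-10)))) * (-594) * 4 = -2721411 / 9500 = -286.46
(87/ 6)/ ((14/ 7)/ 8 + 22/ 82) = 2378/ 85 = 27.98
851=851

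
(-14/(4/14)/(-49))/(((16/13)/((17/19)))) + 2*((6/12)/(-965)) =212961/293360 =0.73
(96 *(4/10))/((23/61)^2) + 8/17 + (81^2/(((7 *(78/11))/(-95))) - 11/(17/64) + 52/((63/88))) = -902644766923/73652670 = -12255.42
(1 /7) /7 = 1 /49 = 0.02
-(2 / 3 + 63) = -191 / 3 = -63.67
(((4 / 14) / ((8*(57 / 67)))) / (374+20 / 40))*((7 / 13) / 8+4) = 9447 / 20720336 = 0.00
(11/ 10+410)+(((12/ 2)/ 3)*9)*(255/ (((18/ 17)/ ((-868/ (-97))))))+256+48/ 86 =1645843421/ 41710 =39459.20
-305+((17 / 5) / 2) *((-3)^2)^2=-1673 / 10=-167.30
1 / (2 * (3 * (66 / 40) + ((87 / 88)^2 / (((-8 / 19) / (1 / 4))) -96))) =-619520 / 113533647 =-0.01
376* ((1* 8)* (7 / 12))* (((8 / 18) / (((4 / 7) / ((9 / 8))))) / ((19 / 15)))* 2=46060 / 19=2424.21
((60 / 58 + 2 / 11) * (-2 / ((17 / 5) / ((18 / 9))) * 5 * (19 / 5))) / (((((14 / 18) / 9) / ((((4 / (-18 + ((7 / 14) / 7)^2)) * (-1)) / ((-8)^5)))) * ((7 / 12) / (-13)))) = -29110185 / 612061472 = -0.05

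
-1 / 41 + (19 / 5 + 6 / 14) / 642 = -8201 / 460635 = -0.02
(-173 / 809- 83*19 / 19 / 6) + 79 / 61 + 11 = -518785 / 296094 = -1.75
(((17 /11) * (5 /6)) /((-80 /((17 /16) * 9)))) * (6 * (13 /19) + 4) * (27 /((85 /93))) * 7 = -6274989 /24320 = -258.02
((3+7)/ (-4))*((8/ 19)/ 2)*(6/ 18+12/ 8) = -55/ 57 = -0.96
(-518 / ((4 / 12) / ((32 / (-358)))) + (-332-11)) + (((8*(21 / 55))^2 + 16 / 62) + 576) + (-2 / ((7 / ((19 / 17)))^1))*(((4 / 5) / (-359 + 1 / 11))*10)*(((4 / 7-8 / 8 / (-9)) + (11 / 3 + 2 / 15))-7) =47381775335735779 / 124206626780775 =381.48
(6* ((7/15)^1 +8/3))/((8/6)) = 141/10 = 14.10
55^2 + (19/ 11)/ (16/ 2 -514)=16837131/ 5566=3025.00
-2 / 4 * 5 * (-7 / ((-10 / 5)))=-35 / 4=-8.75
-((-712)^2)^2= -256992219136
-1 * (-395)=395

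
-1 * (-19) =19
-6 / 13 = -0.46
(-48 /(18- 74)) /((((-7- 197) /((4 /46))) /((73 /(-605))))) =73 /1655885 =0.00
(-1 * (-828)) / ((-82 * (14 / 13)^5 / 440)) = -3067.23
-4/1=-4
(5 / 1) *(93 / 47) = 465 / 47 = 9.89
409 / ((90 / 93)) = 12679 / 30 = 422.63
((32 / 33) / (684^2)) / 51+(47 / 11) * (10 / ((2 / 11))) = 11564961707 / 49212603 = 235.00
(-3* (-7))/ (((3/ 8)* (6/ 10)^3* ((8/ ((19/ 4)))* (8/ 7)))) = 116375/ 864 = 134.69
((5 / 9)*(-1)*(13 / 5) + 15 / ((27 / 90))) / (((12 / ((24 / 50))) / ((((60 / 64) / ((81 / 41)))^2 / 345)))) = 31939 / 25194240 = 0.00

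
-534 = -534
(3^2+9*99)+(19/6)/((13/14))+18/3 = 35467/39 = 909.41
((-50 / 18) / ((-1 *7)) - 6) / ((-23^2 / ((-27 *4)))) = -4236 / 3703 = -1.14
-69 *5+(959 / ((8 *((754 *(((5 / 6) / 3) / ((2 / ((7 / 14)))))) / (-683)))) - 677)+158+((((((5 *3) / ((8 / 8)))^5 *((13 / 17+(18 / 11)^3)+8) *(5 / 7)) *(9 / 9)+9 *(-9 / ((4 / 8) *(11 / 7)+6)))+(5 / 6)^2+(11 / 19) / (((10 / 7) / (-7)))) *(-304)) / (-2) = 1164970334187425567 / 1074827754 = 1083867000.88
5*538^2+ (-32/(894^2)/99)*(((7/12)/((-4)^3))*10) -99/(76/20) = 26107892552800745/18040354992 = 1447193.95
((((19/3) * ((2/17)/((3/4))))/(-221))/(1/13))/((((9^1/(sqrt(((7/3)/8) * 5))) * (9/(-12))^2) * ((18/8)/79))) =-192128 * sqrt(210)/5688387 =-0.49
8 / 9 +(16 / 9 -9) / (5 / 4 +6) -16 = -4204 / 261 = -16.11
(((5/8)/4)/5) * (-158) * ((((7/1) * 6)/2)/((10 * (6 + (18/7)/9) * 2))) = -11613/14080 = -0.82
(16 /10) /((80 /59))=59 /50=1.18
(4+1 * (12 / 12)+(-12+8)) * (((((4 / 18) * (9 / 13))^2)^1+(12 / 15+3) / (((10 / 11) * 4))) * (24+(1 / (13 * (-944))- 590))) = -250894768313 / 414793600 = -604.87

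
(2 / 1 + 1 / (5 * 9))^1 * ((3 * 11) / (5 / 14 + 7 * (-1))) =-10.05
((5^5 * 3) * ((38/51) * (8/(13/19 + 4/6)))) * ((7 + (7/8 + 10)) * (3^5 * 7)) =21382481250/17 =1257793014.71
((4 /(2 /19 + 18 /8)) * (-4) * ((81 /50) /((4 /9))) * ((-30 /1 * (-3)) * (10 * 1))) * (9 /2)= -100284.34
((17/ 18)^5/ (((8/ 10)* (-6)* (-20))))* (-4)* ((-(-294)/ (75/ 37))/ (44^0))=-4.54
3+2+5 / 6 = 35 / 6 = 5.83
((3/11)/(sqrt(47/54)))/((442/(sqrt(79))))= 9* sqrt(22278)/228514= 0.01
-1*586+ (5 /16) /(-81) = -759461 /1296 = -586.00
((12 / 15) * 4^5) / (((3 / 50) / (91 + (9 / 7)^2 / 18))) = 182824960 / 147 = 1243707.21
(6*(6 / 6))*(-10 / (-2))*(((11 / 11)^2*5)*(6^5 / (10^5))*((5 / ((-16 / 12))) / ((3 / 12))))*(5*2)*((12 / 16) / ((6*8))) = -2187 / 80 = -27.34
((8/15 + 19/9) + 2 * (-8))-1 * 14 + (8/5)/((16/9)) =-2381/90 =-26.46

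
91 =91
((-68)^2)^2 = 21381376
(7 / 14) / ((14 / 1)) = 0.04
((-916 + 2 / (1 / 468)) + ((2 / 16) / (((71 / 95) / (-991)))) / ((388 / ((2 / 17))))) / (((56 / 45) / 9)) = 15135309675 / 104902784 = 144.28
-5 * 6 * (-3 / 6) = 15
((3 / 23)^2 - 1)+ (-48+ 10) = -20622 / 529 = -38.98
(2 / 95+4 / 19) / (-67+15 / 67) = -737 / 212515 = -0.00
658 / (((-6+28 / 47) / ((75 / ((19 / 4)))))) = -1922.46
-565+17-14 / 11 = -6042 / 11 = -549.27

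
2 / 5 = 0.40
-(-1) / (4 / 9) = 9 / 4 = 2.25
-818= -818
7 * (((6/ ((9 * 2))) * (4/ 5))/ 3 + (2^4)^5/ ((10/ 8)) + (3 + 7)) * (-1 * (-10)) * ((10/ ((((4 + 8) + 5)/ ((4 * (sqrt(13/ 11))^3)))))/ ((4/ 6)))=137407051600 * sqrt(143)/ 6171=266269543.18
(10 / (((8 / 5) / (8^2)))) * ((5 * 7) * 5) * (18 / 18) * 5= 350000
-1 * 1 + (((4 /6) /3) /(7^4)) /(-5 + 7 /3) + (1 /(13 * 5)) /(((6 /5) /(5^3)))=75227 /124852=0.60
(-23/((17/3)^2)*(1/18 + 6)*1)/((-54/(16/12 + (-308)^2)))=7619.74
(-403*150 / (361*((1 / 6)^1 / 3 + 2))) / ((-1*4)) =272025 / 13357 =20.37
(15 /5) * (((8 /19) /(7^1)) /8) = 3 /133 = 0.02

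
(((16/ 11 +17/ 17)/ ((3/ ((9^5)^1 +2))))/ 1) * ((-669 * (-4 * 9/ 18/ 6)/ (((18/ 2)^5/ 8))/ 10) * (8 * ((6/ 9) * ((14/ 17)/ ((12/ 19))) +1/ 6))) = 1209.73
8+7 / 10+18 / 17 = 1659 / 170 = 9.76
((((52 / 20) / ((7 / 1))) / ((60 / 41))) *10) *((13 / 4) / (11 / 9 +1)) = 20787 / 5600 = 3.71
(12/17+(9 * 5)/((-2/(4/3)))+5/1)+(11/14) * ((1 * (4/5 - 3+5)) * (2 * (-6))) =-4309/85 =-50.69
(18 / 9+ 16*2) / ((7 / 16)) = 544 / 7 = 77.71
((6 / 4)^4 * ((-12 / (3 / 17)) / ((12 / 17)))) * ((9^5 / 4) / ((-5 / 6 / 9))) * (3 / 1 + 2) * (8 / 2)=12440502369 / 8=1555062796.12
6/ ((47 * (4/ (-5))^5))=-9375/ 24064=-0.39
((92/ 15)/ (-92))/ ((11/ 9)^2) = -27/ 605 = -0.04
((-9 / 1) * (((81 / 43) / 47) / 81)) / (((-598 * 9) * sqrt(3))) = sqrt(3) / 3625674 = 0.00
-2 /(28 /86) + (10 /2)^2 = 132 /7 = 18.86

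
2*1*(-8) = -16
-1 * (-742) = 742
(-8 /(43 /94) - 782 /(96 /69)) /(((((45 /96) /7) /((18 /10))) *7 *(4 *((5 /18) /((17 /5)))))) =-6809.95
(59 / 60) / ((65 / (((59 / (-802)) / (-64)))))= 3481 / 200179200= 0.00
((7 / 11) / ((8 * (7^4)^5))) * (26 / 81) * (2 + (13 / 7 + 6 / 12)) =0.00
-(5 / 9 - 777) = 6988 / 9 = 776.44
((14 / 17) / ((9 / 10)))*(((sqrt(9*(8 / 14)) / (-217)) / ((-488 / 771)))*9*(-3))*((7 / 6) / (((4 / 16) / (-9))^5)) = 349645662720*sqrt(7) / 32147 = 28776416.79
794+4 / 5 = 3974 / 5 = 794.80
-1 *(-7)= 7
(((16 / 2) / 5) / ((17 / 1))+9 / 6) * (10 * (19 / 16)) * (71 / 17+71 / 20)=13526423 / 92480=146.26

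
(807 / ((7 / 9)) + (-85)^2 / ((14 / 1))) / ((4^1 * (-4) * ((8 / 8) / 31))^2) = 20902711 / 3584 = 5832.23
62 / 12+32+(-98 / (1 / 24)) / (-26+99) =2167 / 438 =4.95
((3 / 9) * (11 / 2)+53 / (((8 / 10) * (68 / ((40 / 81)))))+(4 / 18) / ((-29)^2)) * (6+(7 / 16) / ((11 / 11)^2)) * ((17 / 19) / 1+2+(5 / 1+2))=12976653893 / 88012332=147.44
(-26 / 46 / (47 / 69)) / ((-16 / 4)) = 39 / 188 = 0.21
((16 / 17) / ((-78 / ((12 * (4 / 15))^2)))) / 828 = -512 / 3431025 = -0.00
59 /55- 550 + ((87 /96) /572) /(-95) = -190903737 /347776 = -548.93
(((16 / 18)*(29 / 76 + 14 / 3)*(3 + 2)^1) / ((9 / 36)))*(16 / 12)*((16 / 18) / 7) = 1473280 / 96957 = 15.20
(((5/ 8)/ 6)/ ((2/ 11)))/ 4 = 55/ 384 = 0.14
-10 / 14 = -5 / 7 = -0.71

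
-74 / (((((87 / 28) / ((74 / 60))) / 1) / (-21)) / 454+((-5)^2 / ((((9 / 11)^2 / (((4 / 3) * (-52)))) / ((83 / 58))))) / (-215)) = -4.29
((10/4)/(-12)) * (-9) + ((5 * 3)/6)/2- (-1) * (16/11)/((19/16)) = 7273/1672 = 4.35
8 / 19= 0.42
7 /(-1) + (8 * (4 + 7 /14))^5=60466169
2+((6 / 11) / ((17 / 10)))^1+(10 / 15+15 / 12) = 9509 / 2244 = 4.24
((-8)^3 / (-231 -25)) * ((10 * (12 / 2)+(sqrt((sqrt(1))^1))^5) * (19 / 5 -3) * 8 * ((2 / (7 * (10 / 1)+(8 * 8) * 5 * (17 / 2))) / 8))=488 / 6975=0.07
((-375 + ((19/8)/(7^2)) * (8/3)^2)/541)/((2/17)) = -2808791/477162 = -5.89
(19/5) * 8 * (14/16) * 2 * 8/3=2128/15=141.87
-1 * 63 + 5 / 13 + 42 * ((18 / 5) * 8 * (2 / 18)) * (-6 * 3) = -161318 / 65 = -2481.82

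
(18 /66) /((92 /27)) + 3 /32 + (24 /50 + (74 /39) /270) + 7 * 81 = 120983960491 /213127200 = 567.66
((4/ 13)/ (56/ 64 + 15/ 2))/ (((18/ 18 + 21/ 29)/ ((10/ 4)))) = 232/ 4355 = 0.05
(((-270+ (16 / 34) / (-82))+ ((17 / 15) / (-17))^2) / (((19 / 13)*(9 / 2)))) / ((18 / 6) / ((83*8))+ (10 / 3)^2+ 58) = -731008740592 / 1230710063625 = -0.59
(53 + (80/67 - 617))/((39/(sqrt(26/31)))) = -13.22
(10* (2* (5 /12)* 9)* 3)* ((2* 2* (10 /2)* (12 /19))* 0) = 0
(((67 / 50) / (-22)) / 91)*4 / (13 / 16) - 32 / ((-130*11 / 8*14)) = 3088 / 325325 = 0.01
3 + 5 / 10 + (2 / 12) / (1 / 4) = 25 / 6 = 4.17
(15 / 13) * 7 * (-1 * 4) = -420 / 13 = -32.31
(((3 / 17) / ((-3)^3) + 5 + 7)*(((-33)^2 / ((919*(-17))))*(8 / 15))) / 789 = -355256 / 628653897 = -0.00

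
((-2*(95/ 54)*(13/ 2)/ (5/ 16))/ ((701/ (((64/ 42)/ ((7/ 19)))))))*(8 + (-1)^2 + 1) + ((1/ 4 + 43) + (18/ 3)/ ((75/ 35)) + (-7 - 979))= -52544156531/ 55645380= -944.27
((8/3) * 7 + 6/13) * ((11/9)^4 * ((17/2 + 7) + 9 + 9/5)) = 1436267459/1279395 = 1122.61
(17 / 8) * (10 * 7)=595 / 4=148.75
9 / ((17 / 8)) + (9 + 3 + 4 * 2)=24.24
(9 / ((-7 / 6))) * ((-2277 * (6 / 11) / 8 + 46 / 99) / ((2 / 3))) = 551655 / 308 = 1791.09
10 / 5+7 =9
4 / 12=1 / 3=0.33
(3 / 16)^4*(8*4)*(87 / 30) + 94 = 1927469 / 20480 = 94.11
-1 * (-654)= 654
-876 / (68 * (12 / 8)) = -146 / 17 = -8.59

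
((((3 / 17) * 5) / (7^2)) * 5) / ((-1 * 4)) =-75 / 3332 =-0.02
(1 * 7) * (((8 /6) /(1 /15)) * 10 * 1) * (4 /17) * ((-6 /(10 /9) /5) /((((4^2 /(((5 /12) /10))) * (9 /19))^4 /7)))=-6385729 /2806920511488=-0.00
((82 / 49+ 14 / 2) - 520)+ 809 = 14586 / 49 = 297.67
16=16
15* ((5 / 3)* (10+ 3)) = 325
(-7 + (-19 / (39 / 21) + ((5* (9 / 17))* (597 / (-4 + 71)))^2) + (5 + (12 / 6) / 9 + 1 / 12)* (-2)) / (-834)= -160432358335 / 253179977076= -0.63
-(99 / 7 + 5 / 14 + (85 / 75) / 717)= -311929 / 21510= -14.50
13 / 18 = 0.72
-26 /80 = -13 /40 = -0.32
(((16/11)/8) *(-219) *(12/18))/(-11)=292/121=2.41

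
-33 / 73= -0.45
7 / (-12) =-7 / 12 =-0.58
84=84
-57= -57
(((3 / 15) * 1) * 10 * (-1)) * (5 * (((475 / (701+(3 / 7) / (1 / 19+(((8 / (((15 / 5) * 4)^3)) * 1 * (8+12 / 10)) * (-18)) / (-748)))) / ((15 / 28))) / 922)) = -2129848700 / 157021005777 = -0.01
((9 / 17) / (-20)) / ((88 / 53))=-477 / 29920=-0.02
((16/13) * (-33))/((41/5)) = -2640/533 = -4.95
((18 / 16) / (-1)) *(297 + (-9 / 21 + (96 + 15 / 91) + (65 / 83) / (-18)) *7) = -18778147 / 17264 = -1087.71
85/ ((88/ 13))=1105/ 88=12.56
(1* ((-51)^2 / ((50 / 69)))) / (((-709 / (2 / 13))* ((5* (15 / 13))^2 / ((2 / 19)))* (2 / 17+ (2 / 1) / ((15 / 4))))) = -13220883 / 3494040625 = -0.00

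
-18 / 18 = -1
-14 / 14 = -1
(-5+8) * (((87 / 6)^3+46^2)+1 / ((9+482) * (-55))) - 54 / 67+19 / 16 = 448548806999 / 28949360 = 15494.26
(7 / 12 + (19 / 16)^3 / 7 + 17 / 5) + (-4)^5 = -438585883 / 430080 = -1019.78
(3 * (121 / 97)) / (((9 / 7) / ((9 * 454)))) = 1153614 / 97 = 11892.93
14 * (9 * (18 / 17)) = 2268 / 17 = 133.41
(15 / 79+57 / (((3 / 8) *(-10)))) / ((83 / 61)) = -361669 / 32785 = -11.03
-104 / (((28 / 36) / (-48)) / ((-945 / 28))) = -1516320 / 7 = -216617.14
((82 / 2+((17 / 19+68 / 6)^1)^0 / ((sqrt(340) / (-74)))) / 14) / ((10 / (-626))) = -12833 / 70+11581 * sqrt(85) / 5950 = -165.38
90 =90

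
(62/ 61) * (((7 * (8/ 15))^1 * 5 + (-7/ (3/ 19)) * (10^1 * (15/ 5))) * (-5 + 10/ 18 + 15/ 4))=1524425/ 1647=925.58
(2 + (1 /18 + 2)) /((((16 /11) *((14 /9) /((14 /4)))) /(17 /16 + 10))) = 142131 /2048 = 69.40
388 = 388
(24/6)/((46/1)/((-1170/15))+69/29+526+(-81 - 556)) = -4524/123517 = -0.04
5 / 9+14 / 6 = 2.89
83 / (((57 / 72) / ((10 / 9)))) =6640 / 57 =116.49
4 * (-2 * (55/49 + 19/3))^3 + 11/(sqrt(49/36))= -42099097478/3176523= -13253.20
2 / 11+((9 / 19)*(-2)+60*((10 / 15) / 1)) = 8200 / 209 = 39.23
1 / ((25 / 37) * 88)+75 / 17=165629 / 37400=4.43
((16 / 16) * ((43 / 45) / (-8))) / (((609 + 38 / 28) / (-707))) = 212807 / 1538100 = 0.14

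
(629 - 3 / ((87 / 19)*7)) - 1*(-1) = 127871 / 203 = 629.91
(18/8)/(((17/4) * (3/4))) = 12/17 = 0.71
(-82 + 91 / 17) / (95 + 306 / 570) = -123785 / 154292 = -0.80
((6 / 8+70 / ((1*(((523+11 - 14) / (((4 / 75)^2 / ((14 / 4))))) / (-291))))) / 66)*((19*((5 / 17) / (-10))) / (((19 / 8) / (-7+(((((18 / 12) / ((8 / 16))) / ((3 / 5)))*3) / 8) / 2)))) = 6792037 / 437580000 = 0.02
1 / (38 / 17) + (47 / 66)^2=78997 / 82764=0.95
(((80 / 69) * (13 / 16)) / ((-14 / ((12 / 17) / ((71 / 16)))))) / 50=-208 / 971635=-0.00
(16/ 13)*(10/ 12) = 40/ 39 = 1.03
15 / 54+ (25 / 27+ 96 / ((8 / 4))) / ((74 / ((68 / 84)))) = 17056 / 20979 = 0.81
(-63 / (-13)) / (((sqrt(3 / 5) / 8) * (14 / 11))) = 132 * sqrt(15) / 13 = 39.33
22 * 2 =44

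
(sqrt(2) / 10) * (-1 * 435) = -87 * sqrt(2) / 2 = -61.52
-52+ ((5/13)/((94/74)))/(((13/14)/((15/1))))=-374186/7943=-47.11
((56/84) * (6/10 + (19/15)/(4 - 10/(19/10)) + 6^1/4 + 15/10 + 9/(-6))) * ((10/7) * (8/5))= 316/189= 1.67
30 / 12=5 / 2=2.50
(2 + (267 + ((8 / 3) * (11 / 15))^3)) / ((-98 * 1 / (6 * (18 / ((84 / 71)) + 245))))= -91782095371 / 20837250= -4404.71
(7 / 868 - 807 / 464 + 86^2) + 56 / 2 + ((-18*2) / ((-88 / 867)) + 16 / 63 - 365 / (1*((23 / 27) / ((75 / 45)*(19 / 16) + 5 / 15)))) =388970729549 / 57316644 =6786.35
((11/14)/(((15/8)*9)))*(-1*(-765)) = 748/21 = 35.62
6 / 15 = 2 / 5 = 0.40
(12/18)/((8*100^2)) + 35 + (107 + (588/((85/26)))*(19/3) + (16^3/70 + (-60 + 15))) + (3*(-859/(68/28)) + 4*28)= 4933776119/14280000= 345.50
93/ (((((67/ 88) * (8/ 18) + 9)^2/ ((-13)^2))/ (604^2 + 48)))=224817983799552/ 3418801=65759306.79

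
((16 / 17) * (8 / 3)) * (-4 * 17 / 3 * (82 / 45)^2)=-3442688 / 18225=-188.90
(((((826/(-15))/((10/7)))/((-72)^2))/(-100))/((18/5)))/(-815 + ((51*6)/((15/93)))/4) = -2891/47687097600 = -0.00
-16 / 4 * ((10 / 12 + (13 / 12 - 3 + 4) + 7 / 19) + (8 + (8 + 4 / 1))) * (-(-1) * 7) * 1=-37163 / 57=-651.98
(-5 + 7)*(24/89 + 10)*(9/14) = 8226/623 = 13.20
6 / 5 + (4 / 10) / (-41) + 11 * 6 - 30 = 7624 / 205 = 37.19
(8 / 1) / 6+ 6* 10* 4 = 241.33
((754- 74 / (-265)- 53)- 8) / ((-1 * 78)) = -183719 / 20670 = -8.89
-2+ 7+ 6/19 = 101/19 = 5.32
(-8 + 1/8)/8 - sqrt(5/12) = -63/64 - sqrt(15)/6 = -1.63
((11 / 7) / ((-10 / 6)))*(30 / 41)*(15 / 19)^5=-150356250 / 710640413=-0.21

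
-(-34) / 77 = 34 / 77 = 0.44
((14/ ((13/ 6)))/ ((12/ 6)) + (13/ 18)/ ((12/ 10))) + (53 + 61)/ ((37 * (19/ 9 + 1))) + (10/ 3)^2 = 5794205/ 363636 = 15.93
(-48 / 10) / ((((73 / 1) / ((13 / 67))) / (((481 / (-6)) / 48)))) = 6253 / 293460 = 0.02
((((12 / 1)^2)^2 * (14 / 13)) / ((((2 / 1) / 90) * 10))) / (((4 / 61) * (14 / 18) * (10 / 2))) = 25614144 / 65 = 394063.75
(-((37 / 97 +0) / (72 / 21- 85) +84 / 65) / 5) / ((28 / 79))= -52316881 / 72003100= -0.73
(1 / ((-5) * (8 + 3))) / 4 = -1 / 220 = -0.00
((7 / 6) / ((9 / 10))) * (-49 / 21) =-245 / 81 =-3.02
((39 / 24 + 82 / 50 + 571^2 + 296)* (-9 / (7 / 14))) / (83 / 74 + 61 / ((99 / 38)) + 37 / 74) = -2151691903251 / 9170600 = -234629.35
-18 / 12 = -3 / 2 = -1.50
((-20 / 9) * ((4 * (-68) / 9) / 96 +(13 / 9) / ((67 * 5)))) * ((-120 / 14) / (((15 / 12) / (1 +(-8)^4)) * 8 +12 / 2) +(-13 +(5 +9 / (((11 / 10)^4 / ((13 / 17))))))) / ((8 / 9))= -3.67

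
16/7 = 2.29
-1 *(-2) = 2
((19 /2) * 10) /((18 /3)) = 95 /6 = 15.83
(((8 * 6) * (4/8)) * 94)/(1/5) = 11280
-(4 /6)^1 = -2 /3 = -0.67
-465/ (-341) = 1.36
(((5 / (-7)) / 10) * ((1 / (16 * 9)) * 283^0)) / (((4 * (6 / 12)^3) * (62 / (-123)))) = 41 / 20832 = 0.00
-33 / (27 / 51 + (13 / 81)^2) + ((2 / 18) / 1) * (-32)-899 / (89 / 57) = -31682232791 / 49599522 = -638.76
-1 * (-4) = 4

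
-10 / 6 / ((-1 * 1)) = 5 / 3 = 1.67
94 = 94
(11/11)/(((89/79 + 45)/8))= 158/911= 0.17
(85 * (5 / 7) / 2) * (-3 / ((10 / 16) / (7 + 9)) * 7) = -16320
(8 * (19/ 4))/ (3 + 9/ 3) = 19/ 3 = 6.33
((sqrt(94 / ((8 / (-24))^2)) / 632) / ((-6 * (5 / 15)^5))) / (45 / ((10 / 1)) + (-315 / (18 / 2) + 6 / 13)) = 3159 * sqrt(94) / 493592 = 0.06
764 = 764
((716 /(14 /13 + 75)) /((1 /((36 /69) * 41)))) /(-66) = -3.05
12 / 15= 4 / 5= 0.80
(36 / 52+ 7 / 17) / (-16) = -61 / 884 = -0.07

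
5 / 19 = 0.26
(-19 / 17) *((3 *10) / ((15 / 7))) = -266 / 17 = -15.65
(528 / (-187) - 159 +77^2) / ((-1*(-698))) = 49021 / 5933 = 8.26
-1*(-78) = 78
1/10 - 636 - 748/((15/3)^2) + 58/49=-1628359/2450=-664.64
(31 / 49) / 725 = 0.00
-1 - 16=-17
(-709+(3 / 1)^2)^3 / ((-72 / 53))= 252486111.11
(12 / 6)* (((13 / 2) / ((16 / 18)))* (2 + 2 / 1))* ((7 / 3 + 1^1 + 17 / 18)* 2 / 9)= 1001 / 18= 55.61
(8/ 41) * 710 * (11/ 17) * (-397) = -24804560/ 697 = -35587.60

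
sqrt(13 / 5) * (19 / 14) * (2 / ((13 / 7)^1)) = 19 * sqrt(65) / 65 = 2.36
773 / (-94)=-773 / 94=-8.22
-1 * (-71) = 71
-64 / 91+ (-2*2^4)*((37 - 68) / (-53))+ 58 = 186070 / 4823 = 38.58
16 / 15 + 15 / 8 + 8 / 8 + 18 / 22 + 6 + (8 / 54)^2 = 3458369 / 320760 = 10.78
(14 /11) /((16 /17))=119 /88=1.35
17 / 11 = 1.55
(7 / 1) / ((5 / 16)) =112 / 5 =22.40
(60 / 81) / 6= 0.12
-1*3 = -3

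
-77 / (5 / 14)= -215.60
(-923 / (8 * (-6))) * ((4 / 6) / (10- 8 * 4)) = -923 / 1584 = -0.58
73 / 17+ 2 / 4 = 163 / 34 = 4.79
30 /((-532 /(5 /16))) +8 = 33973 /4256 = 7.98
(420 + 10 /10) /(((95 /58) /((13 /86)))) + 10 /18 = 1448878 /36765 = 39.41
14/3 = 4.67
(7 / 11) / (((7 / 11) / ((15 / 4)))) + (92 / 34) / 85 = 21859 / 5780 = 3.78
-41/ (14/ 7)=-41/ 2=-20.50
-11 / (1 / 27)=-297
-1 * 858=-858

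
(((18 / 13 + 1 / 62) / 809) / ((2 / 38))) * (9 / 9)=21451 / 652054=0.03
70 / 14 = 5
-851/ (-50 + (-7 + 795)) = -851/ 738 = -1.15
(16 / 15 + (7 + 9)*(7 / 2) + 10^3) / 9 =15856 / 135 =117.45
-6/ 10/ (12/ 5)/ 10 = -1/ 40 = -0.02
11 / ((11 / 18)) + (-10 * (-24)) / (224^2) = 18.00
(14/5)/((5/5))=14/5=2.80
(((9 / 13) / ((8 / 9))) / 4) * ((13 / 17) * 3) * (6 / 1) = 729 / 272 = 2.68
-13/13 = -1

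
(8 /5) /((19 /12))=96 /95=1.01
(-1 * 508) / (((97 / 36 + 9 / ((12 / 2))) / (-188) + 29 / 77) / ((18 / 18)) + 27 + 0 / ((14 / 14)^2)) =-264737088 / 14255317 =-18.57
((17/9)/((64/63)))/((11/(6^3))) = 3213/88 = 36.51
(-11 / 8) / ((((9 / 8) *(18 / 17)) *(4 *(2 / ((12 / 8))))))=-187 / 864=-0.22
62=62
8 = 8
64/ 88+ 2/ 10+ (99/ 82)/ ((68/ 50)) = 278313/ 153340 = 1.82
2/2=1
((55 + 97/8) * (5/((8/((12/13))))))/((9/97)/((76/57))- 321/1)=-260445/2158364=-0.12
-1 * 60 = -60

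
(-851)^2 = 724201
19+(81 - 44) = 56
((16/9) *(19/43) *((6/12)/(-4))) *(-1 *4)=152/387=0.39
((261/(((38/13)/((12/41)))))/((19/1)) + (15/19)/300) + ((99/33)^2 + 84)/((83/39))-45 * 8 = -7737554123/24569660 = -314.92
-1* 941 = -941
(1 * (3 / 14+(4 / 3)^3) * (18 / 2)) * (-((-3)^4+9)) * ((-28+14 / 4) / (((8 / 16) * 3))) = 34195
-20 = -20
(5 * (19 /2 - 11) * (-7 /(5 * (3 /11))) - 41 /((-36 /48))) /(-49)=-559 /294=-1.90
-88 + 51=-37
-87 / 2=-43.50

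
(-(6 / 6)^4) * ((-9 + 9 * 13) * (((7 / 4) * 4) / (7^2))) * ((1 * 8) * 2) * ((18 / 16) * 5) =-9720 / 7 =-1388.57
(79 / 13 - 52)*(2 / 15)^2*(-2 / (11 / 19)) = 30248 / 10725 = 2.82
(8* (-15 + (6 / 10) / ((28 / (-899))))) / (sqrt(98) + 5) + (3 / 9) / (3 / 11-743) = 235143319 / 12524610-9594* sqrt(2) / 365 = -18.40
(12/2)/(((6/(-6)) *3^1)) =-2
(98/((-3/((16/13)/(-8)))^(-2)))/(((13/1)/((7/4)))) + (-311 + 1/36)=338789/72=4705.40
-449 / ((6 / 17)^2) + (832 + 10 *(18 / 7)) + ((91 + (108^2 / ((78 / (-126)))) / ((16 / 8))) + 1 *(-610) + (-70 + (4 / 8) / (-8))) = -167164367 / 13104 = -12756.74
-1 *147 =-147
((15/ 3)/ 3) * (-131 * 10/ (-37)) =6550/ 111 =59.01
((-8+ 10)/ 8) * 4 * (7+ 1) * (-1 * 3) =-24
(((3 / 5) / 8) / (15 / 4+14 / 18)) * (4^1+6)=27 / 163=0.17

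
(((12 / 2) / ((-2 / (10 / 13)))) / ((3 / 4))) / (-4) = 10 / 13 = 0.77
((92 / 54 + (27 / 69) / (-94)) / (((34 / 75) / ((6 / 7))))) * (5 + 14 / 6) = 27282475 / 1157751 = 23.57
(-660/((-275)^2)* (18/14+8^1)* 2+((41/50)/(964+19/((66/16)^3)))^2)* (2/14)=-5352247563953170821/231159800366883080000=-0.02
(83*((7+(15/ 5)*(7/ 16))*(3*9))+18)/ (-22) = -847.56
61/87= 0.70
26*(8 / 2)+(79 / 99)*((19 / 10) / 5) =516301 / 4950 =104.30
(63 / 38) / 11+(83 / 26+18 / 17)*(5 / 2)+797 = 149241933 / 184756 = 807.78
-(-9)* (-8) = -72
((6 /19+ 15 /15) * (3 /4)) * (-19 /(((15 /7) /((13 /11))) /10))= -2275 /22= -103.41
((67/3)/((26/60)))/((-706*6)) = -335/27534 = -0.01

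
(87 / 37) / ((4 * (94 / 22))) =957 / 6956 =0.14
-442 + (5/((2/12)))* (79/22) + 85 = -2742/11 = -249.27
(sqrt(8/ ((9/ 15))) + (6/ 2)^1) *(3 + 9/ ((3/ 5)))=54 + 12 *sqrt(30)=119.73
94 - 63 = 31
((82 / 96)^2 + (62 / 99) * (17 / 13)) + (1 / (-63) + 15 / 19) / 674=22884937451 / 14767264512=1.55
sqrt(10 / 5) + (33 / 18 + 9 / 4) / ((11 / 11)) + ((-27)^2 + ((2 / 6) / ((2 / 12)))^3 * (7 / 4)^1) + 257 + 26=sqrt(2) + 12361 / 12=1031.50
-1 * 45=-45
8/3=2.67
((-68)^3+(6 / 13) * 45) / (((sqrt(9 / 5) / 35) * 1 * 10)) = -14305711 * sqrt(5) / 39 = -820219.03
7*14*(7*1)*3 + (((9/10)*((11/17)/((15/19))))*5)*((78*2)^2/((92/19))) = 40262736/1955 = 20594.75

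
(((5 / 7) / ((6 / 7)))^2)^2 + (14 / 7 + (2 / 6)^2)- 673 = -868847 / 1296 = -670.41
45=45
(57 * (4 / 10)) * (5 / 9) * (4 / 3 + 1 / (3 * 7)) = 17.49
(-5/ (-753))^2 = 25/ 567009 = 0.00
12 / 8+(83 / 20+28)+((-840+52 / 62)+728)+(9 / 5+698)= 385819 / 620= 622.29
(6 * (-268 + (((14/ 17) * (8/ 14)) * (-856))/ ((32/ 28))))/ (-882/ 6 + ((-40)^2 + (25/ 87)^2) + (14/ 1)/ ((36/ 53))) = -958053744/ 379249175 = -2.53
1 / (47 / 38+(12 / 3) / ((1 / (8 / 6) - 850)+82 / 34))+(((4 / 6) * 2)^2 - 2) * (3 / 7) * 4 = 24383558 / 56619339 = 0.43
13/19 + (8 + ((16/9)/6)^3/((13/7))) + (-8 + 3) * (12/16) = 96227009/19446804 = 4.95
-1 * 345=-345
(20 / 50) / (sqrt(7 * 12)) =sqrt(21) / 105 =0.04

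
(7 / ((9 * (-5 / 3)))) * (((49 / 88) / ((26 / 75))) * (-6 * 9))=46305 / 1144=40.48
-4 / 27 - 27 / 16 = -793 / 432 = -1.84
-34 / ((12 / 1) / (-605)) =1714.17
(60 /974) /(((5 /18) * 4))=27 /487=0.06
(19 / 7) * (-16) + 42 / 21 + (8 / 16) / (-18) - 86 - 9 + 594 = 115301 / 252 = 457.54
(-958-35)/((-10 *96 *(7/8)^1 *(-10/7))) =-331/400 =-0.83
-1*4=-4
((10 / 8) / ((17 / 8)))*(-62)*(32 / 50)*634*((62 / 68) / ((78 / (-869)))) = 8471345696 / 56355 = 150321.10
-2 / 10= -1 / 5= -0.20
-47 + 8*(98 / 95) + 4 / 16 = -14629 / 380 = -38.50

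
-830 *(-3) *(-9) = -22410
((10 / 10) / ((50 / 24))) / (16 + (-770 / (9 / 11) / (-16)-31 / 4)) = 864 / 120725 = 0.01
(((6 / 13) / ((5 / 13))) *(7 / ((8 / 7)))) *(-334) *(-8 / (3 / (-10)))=-65464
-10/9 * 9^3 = -810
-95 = -95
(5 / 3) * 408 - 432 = 248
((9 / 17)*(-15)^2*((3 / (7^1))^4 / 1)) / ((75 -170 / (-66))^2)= 7144929 / 10699931648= 0.00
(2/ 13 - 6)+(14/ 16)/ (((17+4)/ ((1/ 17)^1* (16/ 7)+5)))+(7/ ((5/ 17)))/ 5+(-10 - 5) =-14732593/ 928200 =-15.87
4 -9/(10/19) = -131/10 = -13.10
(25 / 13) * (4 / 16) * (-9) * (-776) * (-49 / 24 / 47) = -356475 / 2444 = -145.86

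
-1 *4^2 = -16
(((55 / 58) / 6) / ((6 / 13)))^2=511225 / 4359744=0.12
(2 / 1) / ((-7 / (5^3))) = -250 / 7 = -35.71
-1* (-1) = 1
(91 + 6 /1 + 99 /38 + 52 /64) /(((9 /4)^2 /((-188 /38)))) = -2869538 /29241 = -98.13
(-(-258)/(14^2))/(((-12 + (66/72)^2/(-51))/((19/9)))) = -1000008/4324201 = -0.23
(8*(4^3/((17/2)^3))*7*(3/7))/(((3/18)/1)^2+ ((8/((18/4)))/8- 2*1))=-49152/34391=-1.43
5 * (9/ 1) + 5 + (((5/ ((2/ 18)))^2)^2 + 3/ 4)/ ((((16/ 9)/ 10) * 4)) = 738119035/ 128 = 5766554.96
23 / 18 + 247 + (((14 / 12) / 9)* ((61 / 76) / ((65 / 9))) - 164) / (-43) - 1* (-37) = 1105358299 / 3823560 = 289.09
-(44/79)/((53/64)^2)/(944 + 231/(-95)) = -17121280/19849717039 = -0.00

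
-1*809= -809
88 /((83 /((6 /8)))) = 66 /83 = 0.80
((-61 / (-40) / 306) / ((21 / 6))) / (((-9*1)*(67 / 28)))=-61 / 922590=-0.00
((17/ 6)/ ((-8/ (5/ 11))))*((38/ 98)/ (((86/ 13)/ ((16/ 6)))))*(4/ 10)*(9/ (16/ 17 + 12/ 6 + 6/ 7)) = -0.02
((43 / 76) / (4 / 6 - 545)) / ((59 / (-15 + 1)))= 903 / 3661186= 0.00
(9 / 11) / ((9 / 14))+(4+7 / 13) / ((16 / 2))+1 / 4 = 2391 / 1144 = 2.09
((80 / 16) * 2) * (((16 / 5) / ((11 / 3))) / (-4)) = -24 / 11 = -2.18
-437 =-437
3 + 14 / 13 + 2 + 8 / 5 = 499 / 65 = 7.68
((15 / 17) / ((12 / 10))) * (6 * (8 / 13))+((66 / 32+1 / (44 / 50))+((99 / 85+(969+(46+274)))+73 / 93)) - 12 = 23238862631 / 18086640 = 1284.86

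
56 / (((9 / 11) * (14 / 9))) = 44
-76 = -76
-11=-11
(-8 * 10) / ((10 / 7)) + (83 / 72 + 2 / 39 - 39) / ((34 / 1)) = -106913 / 1872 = -57.11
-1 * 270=-270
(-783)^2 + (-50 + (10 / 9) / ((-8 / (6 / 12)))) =44138803 / 72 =613038.93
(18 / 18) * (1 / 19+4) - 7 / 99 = 3.98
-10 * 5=-50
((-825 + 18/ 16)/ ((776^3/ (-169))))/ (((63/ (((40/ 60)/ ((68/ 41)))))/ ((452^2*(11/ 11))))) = 0.39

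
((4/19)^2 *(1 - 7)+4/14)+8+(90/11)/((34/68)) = 677786/27797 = 24.38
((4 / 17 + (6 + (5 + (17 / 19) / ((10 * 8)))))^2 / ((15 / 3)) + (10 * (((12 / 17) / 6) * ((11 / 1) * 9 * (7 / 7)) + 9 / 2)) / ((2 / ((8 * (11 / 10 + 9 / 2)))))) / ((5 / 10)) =12159712982881 / 1669264000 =7284.48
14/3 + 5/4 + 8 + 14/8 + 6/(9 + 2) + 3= 634/33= 19.21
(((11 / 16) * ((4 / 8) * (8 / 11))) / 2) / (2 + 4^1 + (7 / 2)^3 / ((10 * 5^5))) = 31250 / 1500343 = 0.02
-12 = -12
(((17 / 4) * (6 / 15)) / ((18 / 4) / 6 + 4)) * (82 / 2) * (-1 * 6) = -8364 / 95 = -88.04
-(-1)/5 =1/5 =0.20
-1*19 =-19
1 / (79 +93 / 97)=97 / 7756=0.01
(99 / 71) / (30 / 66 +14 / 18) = 9801 / 8662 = 1.13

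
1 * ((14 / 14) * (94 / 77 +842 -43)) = 61617 / 77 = 800.22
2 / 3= 0.67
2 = 2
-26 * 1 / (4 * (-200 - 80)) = 13 / 560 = 0.02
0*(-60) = 0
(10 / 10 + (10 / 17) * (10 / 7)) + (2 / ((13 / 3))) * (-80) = -54273 / 1547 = -35.08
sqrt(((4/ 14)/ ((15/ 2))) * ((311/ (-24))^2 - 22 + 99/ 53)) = sqrt(25107170865)/ 66780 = 2.37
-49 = -49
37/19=1.95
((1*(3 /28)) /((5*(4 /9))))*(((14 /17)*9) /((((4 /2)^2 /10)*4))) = 243 /1088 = 0.22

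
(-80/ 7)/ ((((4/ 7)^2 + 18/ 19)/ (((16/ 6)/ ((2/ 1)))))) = -21280/ 1779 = -11.96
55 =55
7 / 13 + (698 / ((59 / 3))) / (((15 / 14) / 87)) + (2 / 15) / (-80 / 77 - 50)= 65164432256 / 22607325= 2882.45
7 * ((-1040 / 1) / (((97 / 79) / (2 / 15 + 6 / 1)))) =-10582208 / 291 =-36364.98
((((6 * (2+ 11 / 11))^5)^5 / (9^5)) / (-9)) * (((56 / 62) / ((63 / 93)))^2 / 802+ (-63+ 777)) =-12977812749606230797648656334848 / 401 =-32363622816973144133787170000.00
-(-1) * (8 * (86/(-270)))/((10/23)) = -3956/675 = -5.86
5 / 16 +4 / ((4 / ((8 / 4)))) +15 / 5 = 85 / 16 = 5.31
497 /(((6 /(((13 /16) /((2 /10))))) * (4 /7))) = 226135 /384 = 588.89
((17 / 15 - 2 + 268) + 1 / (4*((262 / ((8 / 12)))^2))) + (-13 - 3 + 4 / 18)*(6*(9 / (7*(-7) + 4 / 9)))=384285382813 / 1349884260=284.68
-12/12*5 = -5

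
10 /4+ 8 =21 /2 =10.50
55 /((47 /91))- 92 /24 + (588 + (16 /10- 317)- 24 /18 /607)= 321168497 /855870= 375.25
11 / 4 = 2.75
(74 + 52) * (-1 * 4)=-504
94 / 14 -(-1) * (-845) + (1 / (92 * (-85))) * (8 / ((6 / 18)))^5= -1856.52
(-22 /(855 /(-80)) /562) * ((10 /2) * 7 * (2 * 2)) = 24640 /48051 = 0.51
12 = 12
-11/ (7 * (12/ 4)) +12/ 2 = 115/ 21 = 5.48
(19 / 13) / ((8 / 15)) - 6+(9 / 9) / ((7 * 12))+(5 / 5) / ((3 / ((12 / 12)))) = -2.91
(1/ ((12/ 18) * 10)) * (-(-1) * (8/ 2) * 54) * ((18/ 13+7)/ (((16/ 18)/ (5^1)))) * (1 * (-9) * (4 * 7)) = -5006043/ 13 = -385080.23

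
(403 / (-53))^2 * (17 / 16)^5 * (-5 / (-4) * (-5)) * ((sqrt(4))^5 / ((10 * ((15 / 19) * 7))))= -4381353554747 / 15463612416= -283.33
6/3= 2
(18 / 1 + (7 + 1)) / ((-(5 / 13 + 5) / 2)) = -9.66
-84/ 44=-21/ 11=-1.91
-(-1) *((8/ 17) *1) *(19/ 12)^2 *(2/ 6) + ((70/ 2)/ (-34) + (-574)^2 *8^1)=1209835580/ 459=2635807.36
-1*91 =-91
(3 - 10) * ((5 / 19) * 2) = -70 / 19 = -3.68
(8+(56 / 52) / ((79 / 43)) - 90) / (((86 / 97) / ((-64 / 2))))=129765824 / 44161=2938.47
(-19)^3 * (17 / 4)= -116603 / 4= -29150.75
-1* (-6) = 6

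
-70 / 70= -1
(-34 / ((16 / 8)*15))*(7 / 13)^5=-285719 / 5569395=-0.05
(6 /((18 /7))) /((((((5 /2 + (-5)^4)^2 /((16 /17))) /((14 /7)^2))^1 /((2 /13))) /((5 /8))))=448 /208848315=0.00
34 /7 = 4.86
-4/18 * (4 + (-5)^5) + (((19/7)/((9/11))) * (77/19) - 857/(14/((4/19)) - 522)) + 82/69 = 44634281/62859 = 710.07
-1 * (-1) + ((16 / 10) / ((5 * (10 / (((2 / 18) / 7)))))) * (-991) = 0.50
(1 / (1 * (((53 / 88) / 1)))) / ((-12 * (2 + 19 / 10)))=-220 / 6201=-0.04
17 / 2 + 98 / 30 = 11.77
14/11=1.27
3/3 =1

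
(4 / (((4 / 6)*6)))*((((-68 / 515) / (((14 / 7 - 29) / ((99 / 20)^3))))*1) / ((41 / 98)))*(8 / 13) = 29935521 / 34311875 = 0.87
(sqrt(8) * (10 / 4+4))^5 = 1485172 * sqrt(2) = 2100350.38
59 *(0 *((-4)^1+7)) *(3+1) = 0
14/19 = 0.74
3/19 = 0.16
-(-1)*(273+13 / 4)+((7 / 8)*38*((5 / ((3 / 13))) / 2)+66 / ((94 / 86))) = 696.84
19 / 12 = 1.58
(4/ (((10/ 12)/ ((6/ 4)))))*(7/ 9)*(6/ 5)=168/ 25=6.72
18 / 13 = 1.38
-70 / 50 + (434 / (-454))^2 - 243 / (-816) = -13200931 / 70079440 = -0.19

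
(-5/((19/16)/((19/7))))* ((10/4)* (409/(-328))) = 10225/287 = 35.63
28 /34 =14 /17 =0.82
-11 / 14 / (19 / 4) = -22 / 133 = -0.17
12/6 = 2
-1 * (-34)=34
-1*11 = -11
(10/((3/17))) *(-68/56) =-1445/21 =-68.81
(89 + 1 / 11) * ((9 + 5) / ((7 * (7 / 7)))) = 178.18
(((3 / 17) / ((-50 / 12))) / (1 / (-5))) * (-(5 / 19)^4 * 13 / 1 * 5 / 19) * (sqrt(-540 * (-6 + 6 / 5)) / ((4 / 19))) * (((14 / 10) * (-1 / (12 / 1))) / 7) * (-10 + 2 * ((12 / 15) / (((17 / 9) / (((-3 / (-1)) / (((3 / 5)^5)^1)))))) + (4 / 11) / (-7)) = 649783875 * sqrt(2) / 2900033213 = 0.32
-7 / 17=-0.41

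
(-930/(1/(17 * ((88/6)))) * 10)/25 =-92752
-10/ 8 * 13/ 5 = -13/ 4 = -3.25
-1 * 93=-93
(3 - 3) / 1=0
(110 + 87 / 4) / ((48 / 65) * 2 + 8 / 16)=34255 / 514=66.64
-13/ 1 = -13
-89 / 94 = -0.95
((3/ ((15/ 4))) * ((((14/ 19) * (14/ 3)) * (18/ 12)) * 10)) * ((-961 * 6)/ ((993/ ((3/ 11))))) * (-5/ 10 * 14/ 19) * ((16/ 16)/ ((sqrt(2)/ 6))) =94931424 * sqrt(2)/ 1314401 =102.14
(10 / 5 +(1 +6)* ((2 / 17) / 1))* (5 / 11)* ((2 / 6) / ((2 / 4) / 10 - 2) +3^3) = 251120 / 7293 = 34.43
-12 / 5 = -2.40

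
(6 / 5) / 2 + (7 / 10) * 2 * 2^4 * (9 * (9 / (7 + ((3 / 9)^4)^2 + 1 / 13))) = 775588971 / 3018125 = 256.98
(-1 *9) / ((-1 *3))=3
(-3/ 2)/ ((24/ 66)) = -33/ 8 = -4.12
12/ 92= 3/ 23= 0.13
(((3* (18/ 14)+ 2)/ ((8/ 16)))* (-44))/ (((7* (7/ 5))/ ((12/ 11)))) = -19680/ 343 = -57.38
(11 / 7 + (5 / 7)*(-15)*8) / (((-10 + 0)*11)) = 589 / 770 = 0.76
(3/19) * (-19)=-3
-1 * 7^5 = -16807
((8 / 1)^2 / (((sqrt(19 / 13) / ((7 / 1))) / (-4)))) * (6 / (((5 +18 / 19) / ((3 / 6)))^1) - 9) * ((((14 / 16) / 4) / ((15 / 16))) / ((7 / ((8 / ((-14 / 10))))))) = -327680 * sqrt(247) / 2147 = -2398.65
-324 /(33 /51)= -5508 /11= -500.73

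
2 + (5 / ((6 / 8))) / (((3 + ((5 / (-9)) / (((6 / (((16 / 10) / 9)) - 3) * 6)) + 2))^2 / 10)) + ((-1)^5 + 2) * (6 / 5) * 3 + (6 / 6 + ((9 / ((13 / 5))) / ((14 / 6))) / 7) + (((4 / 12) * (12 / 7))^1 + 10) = 20.05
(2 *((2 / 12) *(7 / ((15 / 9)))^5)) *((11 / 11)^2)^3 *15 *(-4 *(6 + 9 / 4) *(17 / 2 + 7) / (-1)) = 4178035323 / 1250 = 3342428.26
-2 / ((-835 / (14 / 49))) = 4 / 5845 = 0.00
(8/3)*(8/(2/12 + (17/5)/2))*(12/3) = 45.71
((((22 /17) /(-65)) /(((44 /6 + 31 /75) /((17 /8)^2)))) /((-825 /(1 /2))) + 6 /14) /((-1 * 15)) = -1035857 /36254400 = -0.03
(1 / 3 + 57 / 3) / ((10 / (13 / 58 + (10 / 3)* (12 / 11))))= 821 / 110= 7.46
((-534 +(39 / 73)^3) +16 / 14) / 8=-1450618177 / 21784952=-66.59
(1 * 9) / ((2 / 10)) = 45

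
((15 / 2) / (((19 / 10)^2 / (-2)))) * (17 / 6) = -4250 / 361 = -11.77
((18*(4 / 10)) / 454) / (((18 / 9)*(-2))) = -9 / 2270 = -0.00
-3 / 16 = -0.19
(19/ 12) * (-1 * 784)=-3724/ 3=-1241.33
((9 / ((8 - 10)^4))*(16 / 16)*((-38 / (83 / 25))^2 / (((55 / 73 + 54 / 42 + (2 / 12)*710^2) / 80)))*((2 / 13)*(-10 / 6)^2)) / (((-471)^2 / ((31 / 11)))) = 893531406250 / 2345691709036279461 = 0.00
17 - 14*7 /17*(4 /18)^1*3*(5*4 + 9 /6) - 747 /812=-2755861 /41412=-66.55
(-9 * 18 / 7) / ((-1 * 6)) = 27 / 7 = 3.86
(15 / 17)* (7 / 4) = 105 / 68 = 1.54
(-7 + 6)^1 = -1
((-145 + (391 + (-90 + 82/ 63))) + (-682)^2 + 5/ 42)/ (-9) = -58625459/ 1134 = -51697.94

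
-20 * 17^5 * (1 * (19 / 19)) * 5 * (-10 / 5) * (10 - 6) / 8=141985700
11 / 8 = 1.38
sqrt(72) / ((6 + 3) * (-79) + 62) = -6 * sqrt(2) / 649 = -0.01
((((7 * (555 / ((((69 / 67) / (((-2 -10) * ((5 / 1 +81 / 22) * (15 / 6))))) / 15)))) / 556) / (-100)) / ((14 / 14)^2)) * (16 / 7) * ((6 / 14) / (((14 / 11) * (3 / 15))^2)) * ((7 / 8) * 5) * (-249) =-21884957510625 / 5012896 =-4365731.41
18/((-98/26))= -4.78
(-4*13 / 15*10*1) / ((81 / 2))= -208 / 243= -0.86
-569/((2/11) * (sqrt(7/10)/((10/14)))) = -31295 * sqrt(70)/98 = -2671.76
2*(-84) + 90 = -78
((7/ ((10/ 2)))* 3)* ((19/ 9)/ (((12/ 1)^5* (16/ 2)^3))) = 133/ 1911029760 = 0.00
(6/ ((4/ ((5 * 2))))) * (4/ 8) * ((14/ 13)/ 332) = 105/ 4316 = 0.02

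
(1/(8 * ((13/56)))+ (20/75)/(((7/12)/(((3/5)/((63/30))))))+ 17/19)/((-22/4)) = -189268/665665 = -0.28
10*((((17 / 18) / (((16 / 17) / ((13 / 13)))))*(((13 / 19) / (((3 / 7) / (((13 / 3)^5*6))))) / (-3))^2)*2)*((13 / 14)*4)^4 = 7692216002157558961960 / 84605938641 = 90918156877.82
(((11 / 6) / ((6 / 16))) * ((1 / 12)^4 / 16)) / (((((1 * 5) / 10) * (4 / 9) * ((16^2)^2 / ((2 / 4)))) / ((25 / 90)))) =55 / 391378894848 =0.00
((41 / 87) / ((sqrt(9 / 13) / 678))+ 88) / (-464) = -4633 * sqrt(13) / 20184 -11 / 58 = -1.02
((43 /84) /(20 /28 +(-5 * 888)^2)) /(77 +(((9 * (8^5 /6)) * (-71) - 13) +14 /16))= -86 /11557574640202455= -0.00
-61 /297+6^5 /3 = 769763 /297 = 2591.79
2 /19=0.11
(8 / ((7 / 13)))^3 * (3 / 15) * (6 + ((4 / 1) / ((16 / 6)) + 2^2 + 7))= 20809984 / 1715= 12134.10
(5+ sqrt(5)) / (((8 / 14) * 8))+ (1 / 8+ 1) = 2.71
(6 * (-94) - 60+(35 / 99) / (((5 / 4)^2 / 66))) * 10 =-18272 / 3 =-6090.67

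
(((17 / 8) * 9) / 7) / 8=153 / 448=0.34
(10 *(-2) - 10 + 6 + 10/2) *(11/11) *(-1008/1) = 19152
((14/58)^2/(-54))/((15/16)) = -392/340605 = -0.00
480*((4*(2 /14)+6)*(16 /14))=176640 /49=3604.90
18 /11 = 1.64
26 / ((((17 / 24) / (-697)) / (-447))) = 11436048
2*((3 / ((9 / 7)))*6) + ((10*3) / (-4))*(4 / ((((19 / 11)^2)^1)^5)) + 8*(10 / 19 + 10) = 687192048926798 / 6131066257801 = 112.08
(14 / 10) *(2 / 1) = 14 / 5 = 2.80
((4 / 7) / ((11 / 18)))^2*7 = 6.12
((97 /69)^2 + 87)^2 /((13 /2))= 358901030912 /294672573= 1217.97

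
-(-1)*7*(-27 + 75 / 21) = -164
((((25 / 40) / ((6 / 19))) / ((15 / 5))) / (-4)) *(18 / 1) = -2.97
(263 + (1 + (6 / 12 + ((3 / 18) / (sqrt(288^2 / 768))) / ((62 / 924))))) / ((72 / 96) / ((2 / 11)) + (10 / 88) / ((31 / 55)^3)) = 26908 * sqrt(3) / 928107 + 63037756 / 1134353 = 55.62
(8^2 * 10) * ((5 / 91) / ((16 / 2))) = 4.40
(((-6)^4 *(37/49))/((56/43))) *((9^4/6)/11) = 281840877/3773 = 74699.41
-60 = -60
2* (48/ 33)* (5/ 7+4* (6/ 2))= 2848/ 77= 36.99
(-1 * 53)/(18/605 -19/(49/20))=1571185/229018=6.86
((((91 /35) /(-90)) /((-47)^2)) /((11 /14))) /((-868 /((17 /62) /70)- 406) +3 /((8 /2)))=6188 /82534185689175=0.00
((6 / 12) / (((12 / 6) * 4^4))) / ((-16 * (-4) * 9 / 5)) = 5 / 589824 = 0.00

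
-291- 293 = -584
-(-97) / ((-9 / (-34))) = 3298 / 9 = 366.44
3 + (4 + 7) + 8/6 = 46/3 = 15.33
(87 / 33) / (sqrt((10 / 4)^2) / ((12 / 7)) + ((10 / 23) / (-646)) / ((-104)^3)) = 727025475072 / 402162080485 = 1.81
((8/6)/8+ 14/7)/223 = 13/1338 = 0.01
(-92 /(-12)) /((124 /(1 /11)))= 23 /4092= 0.01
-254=-254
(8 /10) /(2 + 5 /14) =56 /165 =0.34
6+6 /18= 19 /3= 6.33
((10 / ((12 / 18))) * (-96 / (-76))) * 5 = 1800 / 19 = 94.74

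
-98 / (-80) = 1.22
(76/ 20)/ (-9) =-19/ 45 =-0.42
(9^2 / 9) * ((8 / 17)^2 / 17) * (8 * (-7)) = -32256 / 4913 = -6.57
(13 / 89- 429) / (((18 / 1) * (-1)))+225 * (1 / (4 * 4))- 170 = -1693151 / 12816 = -132.11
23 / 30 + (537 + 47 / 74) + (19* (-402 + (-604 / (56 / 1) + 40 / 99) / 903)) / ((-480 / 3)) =4342847122591 / 7409223360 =586.14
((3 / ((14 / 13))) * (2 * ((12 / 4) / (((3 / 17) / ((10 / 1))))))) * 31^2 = 6371430 / 7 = 910204.29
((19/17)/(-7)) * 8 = -152/119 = -1.28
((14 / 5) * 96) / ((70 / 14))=1344 / 25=53.76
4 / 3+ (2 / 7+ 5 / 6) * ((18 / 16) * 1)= 871 / 336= 2.59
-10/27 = -0.37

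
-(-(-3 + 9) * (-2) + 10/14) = -89/7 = -12.71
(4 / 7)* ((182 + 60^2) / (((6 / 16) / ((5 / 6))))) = 302560 / 63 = 4802.54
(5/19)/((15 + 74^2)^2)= 5/572870539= 0.00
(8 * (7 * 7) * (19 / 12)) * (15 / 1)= 9310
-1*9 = -9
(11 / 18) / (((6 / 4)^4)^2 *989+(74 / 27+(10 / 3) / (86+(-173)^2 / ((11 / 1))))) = 0.00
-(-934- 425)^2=-1846881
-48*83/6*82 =-54448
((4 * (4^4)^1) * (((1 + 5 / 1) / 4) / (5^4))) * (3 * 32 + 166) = 402432 / 625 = 643.89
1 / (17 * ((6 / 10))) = 5 / 51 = 0.10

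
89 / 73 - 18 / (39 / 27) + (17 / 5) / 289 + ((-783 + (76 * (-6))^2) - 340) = 16681664729 / 80665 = 206801.77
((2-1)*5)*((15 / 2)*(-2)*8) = -600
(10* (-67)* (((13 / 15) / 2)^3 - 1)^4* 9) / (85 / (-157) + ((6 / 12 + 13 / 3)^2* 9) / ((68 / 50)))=-1010102455548579905789 / 36237633187500000000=-27.87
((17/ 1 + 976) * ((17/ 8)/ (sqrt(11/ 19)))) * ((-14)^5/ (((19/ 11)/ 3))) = -3404627604 * sqrt(209)/ 19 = -2590533173.54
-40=-40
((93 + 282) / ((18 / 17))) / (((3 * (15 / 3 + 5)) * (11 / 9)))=425 / 44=9.66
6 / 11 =0.55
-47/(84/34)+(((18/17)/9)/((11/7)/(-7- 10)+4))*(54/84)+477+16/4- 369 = 605401/6510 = 93.00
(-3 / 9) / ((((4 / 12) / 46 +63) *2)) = -23 / 8695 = -0.00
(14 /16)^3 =343 /512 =0.67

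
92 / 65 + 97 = 6397 / 65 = 98.42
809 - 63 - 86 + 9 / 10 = 6609 / 10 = 660.90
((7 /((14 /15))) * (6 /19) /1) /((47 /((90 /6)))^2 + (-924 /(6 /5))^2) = 10125 /2534689471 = 0.00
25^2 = 625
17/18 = 0.94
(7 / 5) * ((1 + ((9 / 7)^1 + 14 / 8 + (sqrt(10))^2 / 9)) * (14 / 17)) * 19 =172501 / 1530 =112.75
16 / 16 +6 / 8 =7 / 4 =1.75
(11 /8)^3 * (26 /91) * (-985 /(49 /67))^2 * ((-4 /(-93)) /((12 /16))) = 5796957573275 /75026448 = 77265.52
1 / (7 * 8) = 1 / 56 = 0.02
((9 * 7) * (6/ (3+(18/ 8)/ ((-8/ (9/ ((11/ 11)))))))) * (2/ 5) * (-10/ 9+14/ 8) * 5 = 5152/ 5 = 1030.40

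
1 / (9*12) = 1 / 108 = 0.01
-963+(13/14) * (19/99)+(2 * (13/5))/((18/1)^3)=-1080920509/1122660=-962.82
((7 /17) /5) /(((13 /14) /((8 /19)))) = 784 /20995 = 0.04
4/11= 0.36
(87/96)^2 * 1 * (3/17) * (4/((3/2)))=0.39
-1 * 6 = -6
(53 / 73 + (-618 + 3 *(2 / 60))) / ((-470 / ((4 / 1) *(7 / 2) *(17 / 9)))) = 17871301 / 514650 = 34.73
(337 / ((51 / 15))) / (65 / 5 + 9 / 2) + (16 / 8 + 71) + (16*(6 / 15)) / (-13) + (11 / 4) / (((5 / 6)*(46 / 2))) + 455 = 189758823 / 355810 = 533.32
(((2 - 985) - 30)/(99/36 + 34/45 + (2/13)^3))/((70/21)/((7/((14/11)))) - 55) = 2643966468/498201173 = 5.31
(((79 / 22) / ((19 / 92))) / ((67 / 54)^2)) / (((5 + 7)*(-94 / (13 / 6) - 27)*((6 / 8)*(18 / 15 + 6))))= -141726 / 57230261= -0.00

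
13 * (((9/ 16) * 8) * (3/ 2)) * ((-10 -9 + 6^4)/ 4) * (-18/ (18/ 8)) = -448227/ 2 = -224113.50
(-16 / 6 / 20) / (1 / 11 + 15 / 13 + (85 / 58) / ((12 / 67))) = -66352 / 4691365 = -0.01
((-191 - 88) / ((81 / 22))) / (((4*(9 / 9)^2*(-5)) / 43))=14663 / 90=162.92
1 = 1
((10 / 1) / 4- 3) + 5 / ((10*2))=-1 / 4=-0.25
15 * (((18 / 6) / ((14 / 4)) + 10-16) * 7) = -540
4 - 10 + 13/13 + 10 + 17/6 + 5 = 77/6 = 12.83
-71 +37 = -34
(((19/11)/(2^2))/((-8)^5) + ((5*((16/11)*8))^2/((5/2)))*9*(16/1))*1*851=165930652.55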